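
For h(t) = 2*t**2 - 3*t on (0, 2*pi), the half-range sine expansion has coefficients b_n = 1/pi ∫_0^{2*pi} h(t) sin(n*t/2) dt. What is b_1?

-64/pi - 12 + 16*pi

b_1 = 1/pi ∫_0^{2*pi} (2*t**2 - 3*t) sin(t/2) dt.
Integrating by parts twice (tabular method), an antiderivative of (2*t**2 - 3*t) sin(t/2) is -4*t**2*cos(t/2) + 16*t*sin(t/2) + 6*t*cos(t/2) - 12*sin(t/2) + 32*cos(t/2); evaluating from 0 to 2*pi: ∫_{0}^{2*pi} (2*t**2 - 3*t) sin(t/2) dt = (-12*pi - 32 + 16*pi**2) - (32) = -64 - 12*pi + 16*pi**2.
Hence b_1 = (1/pi)·(-64 - 12*pi + 16*pi**2) = -64/pi - 12 + 16*pi.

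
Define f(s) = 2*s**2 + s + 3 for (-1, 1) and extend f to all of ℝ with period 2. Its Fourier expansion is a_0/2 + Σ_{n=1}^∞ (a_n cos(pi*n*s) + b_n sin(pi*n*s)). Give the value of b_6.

b_6 = ∫_{-1}^{1} f(s) sin(6*pi*s) ds.
Integrating by parts twice (tabular method), an antiderivative of (2*s**2 + s + 3) sin(6*pi*s) is -s**2*cos(6*pi*s)/(3*pi) + s*sin(6*pi*s)/(9*pi**2) - s*cos(6*pi*s)/(6*pi) + sin(6*pi*s)/(36*pi**2) - cos(6*pi*s)/(2*pi) + cos(6*pi*s)/(54*pi**3); evaluating from -1 to 1: ∫_{-1}^{1} (2*s**2 + s + 3) sin(6*pi*s) ds = ((1/54 - pi**2)/pi**3) - ((1 - 36*pi**2)/(54*pi**3)) = -1/(3*pi).
Hence b_6 = -1/(3*pi).

-1/(3*pi)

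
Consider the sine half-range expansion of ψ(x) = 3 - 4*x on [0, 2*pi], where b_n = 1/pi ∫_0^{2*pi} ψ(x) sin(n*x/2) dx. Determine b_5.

4*(3 - 4*pi)/(5*pi)

b_5 = 1/pi ∫_0^{2*pi} (3 - 4*x) sin(5*x/2) dx.
Integrating by parts (boundary term plus one more integral), an antiderivative of (3 - 4*x) sin(5*x/2) is 8*x*cos(5*x/2)/5 - 16*sin(5*x/2)/25 - 6*cos(5*x/2)/5; evaluating from 0 to 2*pi: ∫_{0}^{2*pi} (3 - 4*x) sin(5*x/2) dx = (6/5 - 16*pi/5) - (-6/5) = 12/5 - 16*pi/5.
Hence b_5 = (1/pi)·(12/5 - 16*pi/5) = 4*(3 - 4*pi)/(5*pi).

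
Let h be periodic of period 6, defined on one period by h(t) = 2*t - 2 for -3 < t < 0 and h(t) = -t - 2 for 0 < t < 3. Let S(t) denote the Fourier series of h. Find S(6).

-2

t = 6 differs from t = 0 by 1 full period(s), and the series is 6-periodic.
h is continuous at t = 0 with value -2, so the series converges to -2 there.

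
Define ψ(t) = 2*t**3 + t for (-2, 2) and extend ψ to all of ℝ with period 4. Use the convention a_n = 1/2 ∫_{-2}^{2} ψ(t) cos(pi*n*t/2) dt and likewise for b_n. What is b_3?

b_3 = 1/2 ∫_{-2}^{2} ψ(t) sin(3*pi*t/2) dt.
ψ is odd and sin(3*pi*t/2) is odd, so the integrand is even and b_3 = ∫_0^{2} ψ(t) sin(3*pi*t/2) dt.
Integrating by parts three times (tabular method), an antiderivative of (2*t**3 + t) sin(3*pi*t/2) is -4*t**3*cos(3*pi*t/2)/(3*pi) + 8*t**2*sin(3*pi*t/2)/(3*pi**2) - 2*t*cos(3*pi*t/2)/(3*pi) + 32*t*cos(3*pi*t/2)/(9*pi**3) - 64*sin(3*pi*t/2)/(27*pi**4) + 4*sin(3*pi*t/2)/(9*pi**2); evaluating from 0 to 2: ∫_{0}^{2} (2*t**3 + t) sin(3*pi*t/2) dt = (-64/(9*pi**3) + 12/pi) - (0) = -64/(9*pi**3) + 12/pi.
Hence b_3 = -64/(9*pi**3) + 12/pi.

-64/(9*pi**3) + 12/pi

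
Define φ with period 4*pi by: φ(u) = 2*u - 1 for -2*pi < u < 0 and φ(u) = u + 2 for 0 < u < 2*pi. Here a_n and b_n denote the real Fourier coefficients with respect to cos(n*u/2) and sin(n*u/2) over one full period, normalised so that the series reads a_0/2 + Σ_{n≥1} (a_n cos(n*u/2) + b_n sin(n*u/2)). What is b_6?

b_6 = (1/(2*pi)) ∫_{-2*pi}^{2*pi} φ(u) sin(3*u) du.
Split the integral at the breakpoints.
Integrating by parts (boundary term plus one more integral), an antiderivative of (2*u - 1) sin(3*u) is -2*u*cos(3*u)/3 + 2*sin(3*u)/9 + cos(3*u)/3; evaluating from -2*pi to 0: ∫_{-2*pi}^{0} (2*u - 1) sin(3*u) du = (1/3) - (1/3 + 4*pi/3) = -4*pi/3.
Integrating by parts (boundary term plus one more integral), an antiderivative of (u + 2) sin(3*u) is -u*cos(3*u)/3 + sin(3*u)/9 - 2*cos(3*u)/3; evaluating from 0 to 2*pi: ∫_{0}^{2*pi} (u + 2) sin(3*u) du = (-2*pi/3 - 2/3) - (-2/3) = -2*pi/3.
Summing the pieces and multiplying by (1/(2*pi)) gives b_6 = -1.

-1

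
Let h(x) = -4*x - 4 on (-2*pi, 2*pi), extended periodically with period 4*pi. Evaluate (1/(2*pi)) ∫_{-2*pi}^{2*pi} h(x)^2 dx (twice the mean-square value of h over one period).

32 + 128*pi**2/3

(1/(2*pi)) ∫_{-2*pi}^{2*pi} h(x)^2 dx = (1/(2*pi)) · (64*pi + 256*pi**3/3) = 32 + 128*pi**2/3.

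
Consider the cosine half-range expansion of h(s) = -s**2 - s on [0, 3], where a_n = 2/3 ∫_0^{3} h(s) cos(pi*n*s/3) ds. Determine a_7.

48/(49*pi**2)

a_7 = 2/3 ∫_0^{3} (-s**2 - s) cos(7*pi*s/3) ds.
Integrating by parts twice (tabular method), an antiderivative of (-s**2 - s) cos(7*pi*s/3) is -3*s**2*sin(7*pi*s/3)/(7*pi) - 3*s*sin(7*pi*s/3)/(7*pi) - 18*s*cos(7*pi*s/3)/(49*pi**2) + 54*sin(7*pi*s/3)/(343*pi**3) - 9*cos(7*pi*s/3)/(49*pi**2); evaluating from 0 to 3: ∫_{0}^{3} (-s**2 - s) cos(7*pi*s/3) ds = (9/(7*pi**2)) - (-9/(49*pi**2)) = 72/(49*pi**2).
Hence a_7 = (2/3)·(72/(49*pi**2)) = 48/(49*pi**2).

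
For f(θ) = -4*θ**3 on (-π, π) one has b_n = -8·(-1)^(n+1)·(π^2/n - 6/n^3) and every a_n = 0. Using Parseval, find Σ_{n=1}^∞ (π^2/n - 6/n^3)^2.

pi**6/14

Parseval: Σ b_n^2 = (1/π) ∫_{-π}^{π} f(θ)^2 dθ = 32*pi**6/7.
b_n^2 = 64·(π^2/n - 6/n^3)^2, so the sum equals (32*pi**6/7)/64 = pi**6/14.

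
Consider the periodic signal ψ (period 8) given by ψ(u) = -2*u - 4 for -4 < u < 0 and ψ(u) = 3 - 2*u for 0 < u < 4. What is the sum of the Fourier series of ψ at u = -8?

u = -8 differs from u = 0 by -1 full period(s), and the series is 8-periodic.
At u = 0 the one-sided limits are ψ(0^-) = -4 and ψ(0^+) = 3.
By Dirichlet's theorem the series converges to their average, [(-4) + (3)]/2 = -1/2.

-1/2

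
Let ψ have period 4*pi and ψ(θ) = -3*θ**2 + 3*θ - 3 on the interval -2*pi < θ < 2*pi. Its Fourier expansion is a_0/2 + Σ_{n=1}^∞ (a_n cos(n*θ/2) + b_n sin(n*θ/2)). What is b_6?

b_6 = (1/(2*pi)) ∫_{-2*pi}^{2*pi} ψ(θ) sin(3*θ) dθ.
Integrating by parts twice (tabular method), an antiderivative of (-3*θ**2 + 3*θ - 3) sin(3*θ) is θ**2*cos(3*θ) - 2*θ*sin(3*θ)/3 - θ*cos(3*θ) + sin(3*θ)/3 + 7*cos(3*θ)/9; evaluating from -2*pi to 2*pi: ∫_{-2*pi}^{2*pi} (-3*θ**2 + 3*θ - 3) sin(3*θ) dθ = (-2*pi + 7/9 + 4*pi**2) - (7/9 + 2*pi + 4*pi**2) = -4*pi.
Hence b_6 = (1/(2*pi))·(-4*pi) = -2.

-2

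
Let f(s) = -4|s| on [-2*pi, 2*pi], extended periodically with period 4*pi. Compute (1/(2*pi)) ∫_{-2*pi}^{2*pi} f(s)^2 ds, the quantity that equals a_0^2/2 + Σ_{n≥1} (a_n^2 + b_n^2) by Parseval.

(1/(2*pi)) ∫_{-2*pi}^{2*pi} f(s)^2 ds = (1/(2*pi)) · (256*pi**3/3) = 128*pi**2/3.

128*pi**2/3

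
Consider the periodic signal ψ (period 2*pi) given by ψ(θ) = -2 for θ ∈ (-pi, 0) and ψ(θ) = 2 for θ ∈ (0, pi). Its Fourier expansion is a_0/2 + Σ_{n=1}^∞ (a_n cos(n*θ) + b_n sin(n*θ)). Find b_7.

8/(7*pi)

b_7 = 1/pi ∫_{-pi}^{pi} ψ(θ) sin(7*θ) dθ.
ψ is odd and sin(7*θ) is odd, so the integrand is even and b_7 = 2/pi ∫_0^{pi} ψ(θ) sin(7*θ) dθ.
Directly, an antiderivative of (2) sin(7*θ) is -2*cos(7*θ)/7; evaluating from 0 to pi: ∫_{0}^{pi} (2) sin(7*θ) dθ = (2/7) - (-2/7) = 4/7.
Hence b_7 = (2/pi)·(4/7) = 8/(7*pi).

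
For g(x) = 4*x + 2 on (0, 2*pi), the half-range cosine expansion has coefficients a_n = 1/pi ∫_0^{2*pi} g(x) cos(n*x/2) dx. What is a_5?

a_5 = 1/pi ∫_0^{2*pi} (4*x + 2) cos(5*x/2) dx.
Integrating by parts (boundary term plus one more integral), an antiderivative of (4*x + 2) cos(5*x/2) is 8*x*sin(5*x/2)/5 + 4*sin(5*x/2)/5 + 16*cos(5*x/2)/25; evaluating from 0 to 2*pi: ∫_{0}^{2*pi} (4*x + 2) cos(5*x/2) dx = (-16/25) - (16/25) = -32/25.
Hence a_5 = (1/pi)·(-32/25) = -32/(25*pi).

-32/(25*pi)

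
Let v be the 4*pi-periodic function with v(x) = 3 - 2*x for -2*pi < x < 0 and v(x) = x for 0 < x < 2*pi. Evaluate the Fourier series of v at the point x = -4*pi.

3/2

x = -4*pi differs from x = 0 by -1 full period(s), and the series is 4*pi-periodic.
At x = 0 the one-sided limits are v(0^-) = 3 and v(0^+) = 0.
By Dirichlet's theorem the series converges to their average, [(3) + (0)]/2 = 3/2.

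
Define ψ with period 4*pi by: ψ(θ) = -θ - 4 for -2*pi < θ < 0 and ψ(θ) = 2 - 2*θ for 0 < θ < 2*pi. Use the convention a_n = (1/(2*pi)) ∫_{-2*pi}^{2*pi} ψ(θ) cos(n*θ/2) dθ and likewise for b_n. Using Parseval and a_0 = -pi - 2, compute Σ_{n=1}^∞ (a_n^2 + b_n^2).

Parseval: a_0^2/2 + Σ_{n≥1} (a_n^2+b_n^2) = (1/(2*pi)) ∫_{-2*pi}^{2*pi} ψ(θ)^2 dθ = -16*pi + 20 + 20*pi**2/3.
Subtract a_0^2/2 = (2 + pi)**2/2: Σ (a_n^2+b_n^2) = -18*pi + 18 + 37*pi**2/6.

-18*pi + 18 + 37*pi**2/6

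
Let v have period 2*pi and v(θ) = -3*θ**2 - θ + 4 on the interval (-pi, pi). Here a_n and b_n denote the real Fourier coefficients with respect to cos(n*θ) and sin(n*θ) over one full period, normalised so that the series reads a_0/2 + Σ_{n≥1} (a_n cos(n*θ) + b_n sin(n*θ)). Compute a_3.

4/3

a_3 = 1/pi ∫_{-pi}^{pi} v(θ) cos(3*θ) dθ.
Integrating by parts twice (tabular method), an antiderivative of (-3*θ**2 - θ + 4) cos(3*θ) is -θ**2*sin(3*θ) - θ*sin(3*θ)/3 - 2*θ*cos(3*θ)/3 + 14*sin(3*θ)/9 - cos(3*θ)/9; evaluating from -pi to pi: ∫_{-pi}^{pi} (-3*θ**2 - θ + 4) cos(3*θ) dθ = (1/9 + 2*pi/3) - (1/9 - 2*pi/3) = 4*pi/3.
Hence a_3 = (1/pi)·(4*pi/3) = 4/3.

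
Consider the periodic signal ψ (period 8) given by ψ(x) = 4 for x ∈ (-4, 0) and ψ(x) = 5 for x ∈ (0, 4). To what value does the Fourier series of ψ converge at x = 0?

9/2

At x = 0 the one-sided limits are ψ(0^-) = 4 and ψ(0^+) = 5.
By Dirichlet's theorem the series converges to their average, [(4) + (5)]/2 = 9/2.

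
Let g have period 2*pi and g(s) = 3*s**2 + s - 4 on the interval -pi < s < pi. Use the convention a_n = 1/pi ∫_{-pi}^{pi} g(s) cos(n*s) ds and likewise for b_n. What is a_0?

a_0 = 1/pi ∫_{-pi}^{pi} g(s) ds = 1/pi · (2*pi*(-4 + pi**2)) = -8 + 2*pi**2.

-8 + 2*pi**2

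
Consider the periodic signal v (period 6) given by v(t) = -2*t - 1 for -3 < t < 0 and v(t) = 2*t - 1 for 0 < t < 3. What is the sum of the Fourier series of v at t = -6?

-1

t = -6 differs from t = 0 by -1 full period(s), and the series is 6-periodic.
v is continuous at t = 0 with value -1, so the series converges to -1 there.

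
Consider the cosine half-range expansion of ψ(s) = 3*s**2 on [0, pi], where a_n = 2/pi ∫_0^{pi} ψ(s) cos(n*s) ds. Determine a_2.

3

a_2 = 2/pi ∫_0^{pi} (3*s**2) cos(2*s) ds.
Integrating by parts twice (tabular method), an antiderivative of (3*s**2) cos(2*s) is 3*s**2*sin(2*s)/2 + 3*s*cos(2*s)/2 - 3*sin(2*s)/4; evaluating from 0 to pi: ∫_{0}^{pi} (3*s**2) cos(2*s) ds = (3*pi/2) - (0) = 3*pi/2.
Hence a_2 = (2/pi)·(3*pi/2) = 3.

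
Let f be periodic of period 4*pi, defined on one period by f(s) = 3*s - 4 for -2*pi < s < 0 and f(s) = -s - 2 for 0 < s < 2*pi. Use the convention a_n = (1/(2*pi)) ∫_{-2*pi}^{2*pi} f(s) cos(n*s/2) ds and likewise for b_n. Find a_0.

-4*pi - 6

a_0 = (1/(2*pi)) ∫_{-2*pi}^{2*pi} f(s) ds = (1/(2*pi)) · (-4*pi*(3 + 2*pi)) = -4*pi - 6.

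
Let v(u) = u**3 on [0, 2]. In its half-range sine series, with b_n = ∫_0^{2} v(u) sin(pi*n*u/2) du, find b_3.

b_3 = ∫_0^{2} (u**3) sin(3*pi*u/2) du.
Integrating by parts three times (tabular method), an antiderivative of (u**3) sin(3*pi*u/2) is -2*u**3*cos(3*pi*u/2)/(3*pi) + 4*u**2*sin(3*pi*u/2)/(3*pi**2) + 16*u*cos(3*pi*u/2)/(9*pi**3) - 32*sin(3*pi*u/2)/(27*pi**4); evaluating from 0 to 2: ∫_{0}^{2} (u**3) sin(3*pi*u/2) du = (16*(-2 + 3*pi**2)/(9*pi**3)) - (0) = 16*(-2 + 3*pi**2)/(9*pi**3).
Hence b_3 = 16*(-2 + 3*pi**2)/(9*pi**3).

16*(-2 + 3*pi**2)/(9*pi**3)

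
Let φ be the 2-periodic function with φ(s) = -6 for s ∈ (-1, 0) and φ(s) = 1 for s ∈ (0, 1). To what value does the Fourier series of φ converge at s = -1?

-5/2

At s = -1 the one-sided limits are φ(-1^-) = 1 and φ(-1^+) = -6.
By Dirichlet's theorem the series converges to their average, [(1) + (-6)]/2 = -5/2.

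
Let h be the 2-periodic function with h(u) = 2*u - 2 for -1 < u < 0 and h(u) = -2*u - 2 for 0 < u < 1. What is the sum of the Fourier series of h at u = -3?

u = -3 differs from u = 1 by -2 full period(s), and the series is 2-periodic.
h is continuous at u = 1 with value -4, so the series converges to -4 there.

-4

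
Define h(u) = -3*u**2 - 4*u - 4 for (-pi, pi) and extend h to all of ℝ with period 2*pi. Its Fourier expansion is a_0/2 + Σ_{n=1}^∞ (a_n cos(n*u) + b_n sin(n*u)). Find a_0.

a_0 = 1/pi ∫_{-pi}^{pi} h(u) du = 1/pi · (-2*pi*(4 + pi**2)) = -2*pi**2 - 8.

-2*pi**2 - 8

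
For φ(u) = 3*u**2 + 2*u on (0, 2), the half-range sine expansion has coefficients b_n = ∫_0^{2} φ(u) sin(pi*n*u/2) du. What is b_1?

b_1 = ∫_0^{2} (3*u**2 + 2*u) sin(pi*u/2) du.
Integrating by parts twice (tabular method), an antiderivative of (3*u**2 + 2*u) sin(pi*u/2) is -6*u**2*cos(pi*u/2)/pi + 24*u*sin(pi*u/2)/pi**2 - 4*u*cos(pi*u/2)/pi + 8*sin(pi*u/2)/pi**2 + 48*cos(pi*u/2)/pi**3; evaluating from 0 to 2: ∫_{0}^{2} (3*u**2 + 2*u) sin(pi*u/2) du = (-48/pi**3 + 32/pi) - (48/pi**3) = -96/pi**3 + 32/pi.
Hence b_1 = -96/pi**3 + 32/pi.

-96/pi**3 + 32/pi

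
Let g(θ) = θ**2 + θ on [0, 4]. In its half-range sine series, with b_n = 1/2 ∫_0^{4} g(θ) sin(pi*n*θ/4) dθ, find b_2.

-20/pi

b_2 = 1/2 ∫_0^{4} (θ**2 + θ) sin(pi*θ/2) dθ.
Integrating by parts twice (tabular method), an antiderivative of (θ**2 + θ) sin(pi*θ/2) is -2*θ**2*cos(pi*θ/2)/pi + 8*θ*sin(pi*θ/2)/pi**2 - 2*θ*cos(pi*θ/2)/pi + 4*sin(pi*θ/2)/pi**2 + 16*cos(pi*θ/2)/pi**3; evaluating from 0 to 4: ∫_{0}^{4} (θ**2 + θ) sin(pi*θ/2) dθ = (-40/pi + 16/pi**3) - (16/pi**3) = -40/pi.
Hence b_2 = (1/2)·(-40/pi) = -20/pi.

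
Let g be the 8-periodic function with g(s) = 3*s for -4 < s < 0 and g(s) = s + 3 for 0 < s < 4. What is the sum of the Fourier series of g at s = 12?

-5/2

s = 12 differs from s = -4 by 2 full period(s), and the series is 8-periodic.
At s = -4 the one-sided limits are g(-4^-) = 7 and g(-4^+) = -12.
By Dirichlet's theorem the series converges to their average, [(7) + (-12)]/2 = -5/2.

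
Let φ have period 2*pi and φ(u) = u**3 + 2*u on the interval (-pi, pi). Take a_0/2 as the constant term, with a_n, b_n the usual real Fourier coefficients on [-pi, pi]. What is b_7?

184/343 + 2*pi**2/7

b_7 = 1/pi ∫_{-pi}^{pi} φ(u) sin(7*u) du.
φ is odd and sin(7*u) is odd, so the integrand is even and b_7 = 2/pi ∫_0^{pi} φ(u) sin(7*u) du.
Integrating by parts three times (tabular method), an antiderivative of (u**3 + 2*u) sin(7*u) is -u**3*cos(7*u)/7 + 3*u**2*sin(7*u)/49 - 92*u*cos(7*u)/343 + 92*sin(7*u)/2401; evaluating from 0 to pi: ∫_{0}^{pi} (u**3 + 2*u) sin(7*u) du = (pi*(92 + 49*pi**2)/343) - (0) = pi*(92 + 49*pi**2)/343.
Hence b_7 = (2/pi)·(pi*(92 + 49*pi**2)/343) = 184/343 + 2*pi**2/7.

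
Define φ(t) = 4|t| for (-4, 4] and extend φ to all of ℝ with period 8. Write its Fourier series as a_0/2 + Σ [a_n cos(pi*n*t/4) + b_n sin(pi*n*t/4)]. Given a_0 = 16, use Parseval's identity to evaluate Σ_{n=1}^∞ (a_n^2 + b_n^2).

Parseval: a_0^2/2 + Σ_{n≥1} (a_n^2+b_n^2) = 1/4 ∫_{-4}^{4} φ(t)^2 dt = 512/3.
Subtract a_0^2/2 = 128: Σ (a_n^2+b_n^2) = 128/3.

128/3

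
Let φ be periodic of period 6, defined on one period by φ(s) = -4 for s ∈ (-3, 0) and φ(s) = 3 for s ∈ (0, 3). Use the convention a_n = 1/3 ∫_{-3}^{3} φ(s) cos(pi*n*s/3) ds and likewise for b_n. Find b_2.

0

b_2 = 1/3 ∫_{-3}^{3} φ(s) sin(2*pi*s/3) ds.
Split the integral at the breakpoints.
Directly, an antiderivative of (-4) sin(2*pi*s/3) is 6*cos(2*pi*s/3)/pi; evaluating from -3 to 0: ∫_{-3}^{0} (-4) sin(2*pi*s/3) ds = (6/pi) - (6/pi) = 0.
Directly, an antiderivative of (3) sin(2*pi*s/3) is -9*cos(2*pi*s/3)/(2*pi); evaluating from 0 to 3: ∫_{0}^{3} (3) sin(2*pi*s/3) ds = (-9/(2*pi)) - (-9/(2*pi)) = 0.
Summing the pieces and multiplying by (1/3) gives b_2 = 0.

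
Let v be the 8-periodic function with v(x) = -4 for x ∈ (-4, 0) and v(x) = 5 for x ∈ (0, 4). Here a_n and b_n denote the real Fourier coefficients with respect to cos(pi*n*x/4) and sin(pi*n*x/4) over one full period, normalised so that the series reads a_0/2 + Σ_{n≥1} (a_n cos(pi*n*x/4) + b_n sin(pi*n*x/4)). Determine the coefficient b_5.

b_5 = 1/4 ∫_{-4}^{4} v(x) sin(5*pi*x/4) dx.
Split the integral at the breakpoints.
Directly, an antiderivative of (-4) sin(5*pi*x/4) is 16*cos(5*pi*x/4)/(5*pi); evaluating from -4 to 0: ∫_{-4}^{0} (-4) sin(5*pi*x/4) dx = (16/(5*pi)) - (-16/(5*pi)) = 32/(5*pi).
Directly, an antiderivative of (5) sin(5*pi*x/4) is -4*cos(5*pi*x/4)/pi; evaluating from 0 to 4: ∫_{0}^{4} (5) sin(5*pi*x/4) dx = (4/pi) - (-4/pi) = 8/pi.
Summing the pieces and multiplying by (1/4) gives b_5 = 18/(5*pi).

18/(5*pi)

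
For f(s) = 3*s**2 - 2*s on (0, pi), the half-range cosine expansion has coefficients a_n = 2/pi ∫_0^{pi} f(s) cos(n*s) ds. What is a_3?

a_3 = 2/pi ∫_0^{pi} (3*s**2 - 2*s) cos(3*s) ds.
Integrating by parts twice (tabular method), an antiderivative of (3*s**2 - 2*s) cos(3*s) is s**2*sin(3*s) - 2*s*sin(3*s)/3 + 2*s*cos(3*s)/3 - 2*sin(3*s)/9 - 2*cos(3*s)/9; evaluating from 0 to pi: ∫_{0}^{pi} (3*s**2 - 2*s) cos(3*s) ds = (2/9 - 2*pi/3) - (-2/9) = 4/9 - 2*pi/3.
Hence a_3 = (2/pi)·(4/9 - 2*pi/3) = 4*(2 - 3*pi)/(9*pi).

4*(2 - 3*pi)/(9*pi)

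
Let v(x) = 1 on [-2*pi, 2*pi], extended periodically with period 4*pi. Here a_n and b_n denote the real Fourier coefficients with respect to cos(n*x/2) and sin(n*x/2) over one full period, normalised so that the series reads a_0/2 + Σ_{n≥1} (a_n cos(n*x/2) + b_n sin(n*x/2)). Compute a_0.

a_0 = (1/(2*pi)) ∫_{-2*pi}^{2*pi} v(x) dx = (1/(2*pi)) · (4*pi) = 2.

2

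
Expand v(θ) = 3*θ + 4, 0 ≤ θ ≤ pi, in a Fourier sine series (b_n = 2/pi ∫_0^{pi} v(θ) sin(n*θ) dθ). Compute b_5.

2*(8 + 3*pi)/(5*pi)

b_5 = 2/pi ∫_0^{pi} (3*θ + 4) sin(5*θ) dθ.
Integrating by parts (boundary term plus one more integral), an antiderivative of (3*θ + 4) sin(5*θ) is -3*θ*cos(5*θ)/5 + 3*sin(5*θ)/25 - 4*cos(5*θ)/5; evaluating from 0 to pi: ∫_{0}^{pi} (3*θ + 4) sin(5*θ) dθ = (4/5 + 3*pi/5) - (-4/5) = 8/5 + 3*pi/5.
Hence b_5 = (2/pi)·(8/5 + 3*pi/5) = 2*(8 + 3*pi)/(5*pi).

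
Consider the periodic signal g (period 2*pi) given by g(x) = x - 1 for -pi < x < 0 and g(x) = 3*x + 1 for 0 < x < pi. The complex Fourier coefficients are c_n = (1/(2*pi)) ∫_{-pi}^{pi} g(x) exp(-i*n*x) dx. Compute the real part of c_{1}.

-2/pi

Since g is real-valued, Re(c_{1}) = (1/(2*pi)) ∫_{-pi}^{pi} g(x) cos(x) dx = a_{1}/2.
Split the integral at the breakpoints.
Integrating by parts (boundary term plus one more integral), an antiderivative of (x - 1) cos(x) is x*sin(x) - sin(x) + cos(x); evaluating from -pi to 0: ∫_{-pi}^{0} (x - 1) cos(x) dx = (1) - (-1) = 2.
Integrating by parts (boundary term plus one more integral), an antiderivative of (3*x + 1) cos(x) is 3*x*sin(x) + sin(x) + 3*cos(x); evaluating from 0 to pi: ∫_{0}^{pi} (3*x + 1) cos(x) dx = (-3) - (3) = -6.
So ∫_{-pi}^{pi} g(x) cos(x) dx = -4.
Hence Re(c_{1}) = (1/(2*pi))·(-4) = -2/pi.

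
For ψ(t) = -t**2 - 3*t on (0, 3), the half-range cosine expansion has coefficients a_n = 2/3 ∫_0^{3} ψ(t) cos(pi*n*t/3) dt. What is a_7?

a_7 = 2/3 ∫_0^{3} (-t**2 - 3*t) cos(7*pi*t/3) dt.
Integrating by parts twice (tabular method), an antiderivative of (-t**2 - 3*t) cos(7*pi*t/3) is -3*t**2*sin(7*pi*t/3)/(7*pi) - 9*t*sin(7*pi*t/3)/(7*pi) - 18*t*cos(7*pi*t/3)/(49*pi**2) + 54*sin(7*pi*t/3)/(343*pi**3) - 27*cos(7*pi*t/3)/(49*pi**2); evaluating from 0 to 3: ∫_{0}^{3} (-t**2 - 3*t) cos(7*pi*t/3) dt = (81/(49*pi**2)) - (-27/(49*pi**2)) = 108/(49*pi**2).
Hence a_7 = (2/3)·(108/(49*pi**2)) = 72/(49*pi**2).

72/(49*pi**2)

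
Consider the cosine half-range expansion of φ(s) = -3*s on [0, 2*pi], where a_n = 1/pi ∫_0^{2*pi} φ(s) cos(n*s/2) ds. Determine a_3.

8/(3*pi)

a_3 = 1/pi ∫_0^{2*pi} (-3*s) cos(3*s/2) ds.
Integrating by parts (boundary term plus one more integral), an antiderivative of (-3*s) cos(3*s/2) is -2*s*sin(3*s/2) - 4*cos(3*s/2)/3; evaluating from 0 to 2*pi: ∫_{0}^{2*pi} (-3*s) cos(3*s/2) ds = (4/3) - (-4/3) = 8/3.
Hence a_3 = (1/pi)·(8/3) = 8/(3*pi).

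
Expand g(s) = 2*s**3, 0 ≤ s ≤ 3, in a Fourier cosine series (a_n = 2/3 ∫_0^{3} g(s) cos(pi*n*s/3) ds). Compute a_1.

a_1 = 2/3 ∫_0^{3} (2*s**3) cos(pi*s/3) ds.
Integrating by parts three times (tabular method), an antiderivative of (2*s**3) cos(pi*s/3) is 6*s**3*sin(pi*s/3)/pi + 54*s**2*cos(pi*s/3)/pi**2 - 324*s*sin(pi*s/3)/pi**3 - 972*cos(pi*s/3)/pi**4; evaluating from 0 to 3: ∫_{0}^{3} (2*s**3) cos(pi*s/3) ds = (486*(2 - pi**2)/pi**4) - (-972/pi**4) = 486*(4 - pi**2)/pi**4.
Hence a_1 = (2/3)·(486*(4 - pi**2)/pi**4) = 324*(4 - pi**2)/pi**4.

324*(4 - pi**2)/pi**4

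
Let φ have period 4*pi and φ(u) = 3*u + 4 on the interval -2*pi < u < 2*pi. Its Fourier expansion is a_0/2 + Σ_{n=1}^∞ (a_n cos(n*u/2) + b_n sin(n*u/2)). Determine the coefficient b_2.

-6

b_2 = (1/(2*pi)) ∫_{-2*pi}^{2*pi} φ(u) sin(u) du.
Integrating by parts (boundary term plus one more integral), an antiderivative of (3*u + 4) sin(u) is -3*u*cos(u) + 3*sin(u) - 4*cos(u); evaluating from -2*pi to 2*pi: ∫_{-2*pi}^{2*pi} (3*u + 4) sin(u) du = (-6*pi - 4) - (-4 + 6*pi) = -12*pi.
Hence b_2 = (1/(2*pi))·(-12*pi) = -6.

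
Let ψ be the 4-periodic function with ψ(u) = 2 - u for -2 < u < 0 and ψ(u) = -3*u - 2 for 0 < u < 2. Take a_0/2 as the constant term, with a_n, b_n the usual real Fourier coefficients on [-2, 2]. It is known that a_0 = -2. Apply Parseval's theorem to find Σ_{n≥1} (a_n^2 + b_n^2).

106/3

Parseval: a_0^2/2 + Σ_{n≥1} (a_n^2+b_n^2) = 1/2 ∫_{-2}^{2} ψ(u)^2 du = 112/3.
Subtract a_0^2/2 = 2: Σ (a_n^2+b_n^2) = 106/3.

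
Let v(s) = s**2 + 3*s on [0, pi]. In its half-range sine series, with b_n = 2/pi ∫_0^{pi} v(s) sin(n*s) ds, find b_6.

-pi/3 - 1

b_6 = 2/pi ∫_0^{pi} (s**2 + 3*s) sin(6*s) ds.
Integrating by parts twice (tabular method), an antiderivative of (s**2 + 3*s) sin(6*s) is -s**2*cos(6*s)/6 + s*sin(6*s)/18 - s*cos(6*s)/2 + sin(6*s)/12 + cos(6*s)/108; evaluating from 0 to pi: ∫_{0}^{pi} (s**2 + 3*s) sin(6*s) ds = (-pi**2/6 - pi/2 + 1/108) - (1/108) = -pi*(3 + pi)/6.
Hence b_6 = (2/pi)·(-pi*(3 + pi)/6) = -pi/3 - 1.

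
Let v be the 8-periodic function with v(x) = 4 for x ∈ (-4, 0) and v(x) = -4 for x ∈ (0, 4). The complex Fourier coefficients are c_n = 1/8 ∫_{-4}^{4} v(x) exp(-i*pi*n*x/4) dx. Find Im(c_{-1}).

-8/pi

Since v is real-valued, Im(c_{-1}) = -1/8 ∫_{-4}^{4} v(x) sin(-pi*x/4) dx = b_{1}/2.
v is odd and sin(-pi*x/4) is odd, so the integrand is even: ∫_{-4}^{4} v(x) sin(-pi*x/4) dx = 2∫_0^{4} v(x) sin(-pi*x/4) dx.
Directly, an antiderivative of (-4) sin(-pi*x/4) is -16*cos(pi*x/4)/pi; evaluating from 0 to 4: ∫_{0}^{4} (-4) sin(-pi*x/4) dx = (16/pi) - (-16/pi) = 32/pi.
So ∫_{-4}^{4} v(x) sin(-pi*x/4) dx = 64/pi.
Hence Im(c_{-1}) = (-1/8)·(64/pi) = -8/pi.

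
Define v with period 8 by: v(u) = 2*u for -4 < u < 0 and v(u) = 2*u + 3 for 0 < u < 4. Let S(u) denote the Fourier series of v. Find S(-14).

u = -14 differs from u = 2 by -2 full period(s), and the series is 8-periodic.
v is continuous at u = 2 with value 7, so the series converges to 7 there.

7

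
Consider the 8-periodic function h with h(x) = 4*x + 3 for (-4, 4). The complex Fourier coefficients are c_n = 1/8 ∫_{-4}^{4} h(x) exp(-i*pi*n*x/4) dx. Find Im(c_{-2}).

-8/pi

Since h is real-valued, Im(c_{-2}) = -1/8 ∫_{-4}^{4} h(x) sin(-pi*x/2) dx = b_{2}/2.
Integrating by parts (boundary term plus one more integral), an antiderivative of (4*x + 3) sin(-pi*x/2) is 8*x*cos(pi*x/2)/pi - 16*sin(pi*x/2)/pi**2 + 6*cos(pi*x/2)/pi; evaluating from -4 to 4: ∫_{-4}^{4} (4*x + 3) sin(-pi*x/2) dx = (38/pi) - (-26/pi) = 64/pi.
Hence Im(c_{-2}) = (-1/8)·(64/pi) = -8/pi.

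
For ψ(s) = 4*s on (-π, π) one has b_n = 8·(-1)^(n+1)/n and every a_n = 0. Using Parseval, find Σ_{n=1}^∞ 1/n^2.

Parseval: Σ b_n^2 = (1/π) ∫_{-π}^{π} ψ(s)^2 ds = 32*pi**2/3.
Σ b_n^2 = Σ 64/n^2, so Σ 1/n^2 = (32*pi**2/3)/64 = pi**2/6.

pi**2/6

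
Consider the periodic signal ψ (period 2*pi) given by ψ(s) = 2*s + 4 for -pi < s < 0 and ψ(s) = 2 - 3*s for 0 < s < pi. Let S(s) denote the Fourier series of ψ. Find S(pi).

s = pi differs from s = -pi by 1 full period(s), and the series is 2*pi-periodic.
At s = -pi the one-sided limits are ψ(-pi^-) = 2 - 3*pi and ψ(-pi^+) = 4 - 2*pi.
By Dirichlet's theorem the series converges to their average, [(2 - 3*pi) + (4 - 2*pi)]/2 = 3 - 5*pi/2.

3 - 5*pi/2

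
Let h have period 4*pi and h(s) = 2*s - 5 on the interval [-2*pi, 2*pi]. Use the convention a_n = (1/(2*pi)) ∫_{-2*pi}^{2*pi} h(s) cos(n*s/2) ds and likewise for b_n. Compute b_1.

8

b_1 = (1/(2*pi)) ∫_{-2*pi}^{2*pi} h(s) sin(s/2) ds.
Integrating by parts (boundary term plus one more integral), an antiderivative of (2*s - 5) sin(s/2) is -4*s*cos(s/2) + 8*sin(s/2) + 10*cos(s/2); evaluating from -2*pi to 2*pi: ∫_{-2*pi}^{2*pi} (2*s - 5) sin(s/2) ds = (-10 + 8*pi) - (-8*pi - 10) = 16*pi.
Hence b_1 = (1/(2*pi))·(16*pi) = 8.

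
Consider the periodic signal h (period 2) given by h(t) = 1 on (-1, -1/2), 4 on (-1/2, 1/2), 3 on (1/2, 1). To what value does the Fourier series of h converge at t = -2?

t = -2 differs from t = 0 by -1 full period(s), and the series is 2-periodic.
h is continuous at t = 0 with value 4, so the series converges to 4 there.

4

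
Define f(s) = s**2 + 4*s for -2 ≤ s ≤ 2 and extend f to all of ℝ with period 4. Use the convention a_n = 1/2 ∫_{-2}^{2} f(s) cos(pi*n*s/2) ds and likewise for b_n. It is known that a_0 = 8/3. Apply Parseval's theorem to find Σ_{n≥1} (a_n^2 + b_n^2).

Parseval: a_0^2/2 + Σ_{n≥1} (a_n^2+b_n^2) = 1/2 ∫_{-2}^{2} f(s)^2 ds = 736/15.
Subtract a_0^2/2 = 32/9: Σ (a_n^2+b_n^2) = 2048/45.

2048/45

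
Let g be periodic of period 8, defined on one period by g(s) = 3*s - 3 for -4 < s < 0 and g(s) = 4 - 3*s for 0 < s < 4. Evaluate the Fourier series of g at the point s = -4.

At s = -4 the one-sided limits are g(-4^-) = -8 and g(-4^+) = -15.
By Dirichlet's theorem the series converges to their average, [(-8) + (-15)]/2 = -23/2.

-23/2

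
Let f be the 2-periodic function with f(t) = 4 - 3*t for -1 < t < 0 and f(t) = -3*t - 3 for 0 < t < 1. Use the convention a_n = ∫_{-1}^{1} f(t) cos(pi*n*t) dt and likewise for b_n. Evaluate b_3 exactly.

b_3 = ∫_{-1}^{1} f(t) sin(3*pi*t) dt.
Split the integral at the breakpoints.
Integrating by parts (boundary term plus one more integral), an antiderivative of (4 - 3*t) sin(3*pi*t) is t*cos(3*pi*t)/pi - sin(3*pi*t)/(3*pi**2) - 4*cos(3*pi*t)/(3*pi); evaluating from -1 to 0: ∫_{-1}^{0} (4 - 3*t) sin(3*pi*t) dt = (-4/(3*pi)) - (7/(3*pi)) = -11/(3*pi).
Integrating by parts (boundary term plus one more integral), an antiderivative of (-3*t - 3) sin(3*pi*t) is t*cos(3*pi*t)/pi - sin(3*pi*t)/(3*pi**2) + cos(3*pi*t)/pi; evaluating from 0 to 1: ∫_{0}^{1} (-3*t - 3) sin(3*pi*t) dt = (-2/pi) - (1/pi) = -3/pi.
Summing the pieces gives b_3 = -20/(3*pi).

-20/(3*pi)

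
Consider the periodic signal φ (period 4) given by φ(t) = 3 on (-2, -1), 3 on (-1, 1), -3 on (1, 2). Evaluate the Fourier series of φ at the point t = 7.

t = 7 differs from t = -1 by 2 full period(s), and the series is 4-periodic.
φ is continuous at t = -1 with value 3, so the series converges to 3 there.

3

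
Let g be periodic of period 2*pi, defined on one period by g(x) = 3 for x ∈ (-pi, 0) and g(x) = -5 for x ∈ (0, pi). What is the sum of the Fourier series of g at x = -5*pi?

-1

x = -5*pi differs from x = -pi by -2 full period(s), and the series is 2*pi-periodic.
At x = -pi the one-sided limits are g(-pi^-) = -5 and g(-pi^+) = 3.
By Dirichlet's theorem the series converges to their average, [(-5) + (3)]/2 = -1.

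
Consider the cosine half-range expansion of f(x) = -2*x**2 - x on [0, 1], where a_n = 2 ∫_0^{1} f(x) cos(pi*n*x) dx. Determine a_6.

a_6 = 2 ∫_0^{1} (-2*x**2 - x) cos(6*pi*x) dx.
Integrating by parts twice (tabular method), an antiderivative of (-2*x**2 - x) cos(6*pi*x) is -x**2*sin(6*pi*x)/(3*pi) - x*sin(6*pi*x)/(6*pi) - x*cos(6*pi*x)/(9*pi**2) + sin(6*pi*x)/(54*pi**3) - cos(6*pi*x)/(36*pi**2); evaluating from 0 to 1: ∫_{0}^{1} (-2*x**2 - x) cos(6*pi*x) dx = (-5/(36*pi**2)) - (-1/(36*pi**2)) = -1/(9*pi**2).
Hence a_6 = 2·(-1/(9*pi**2)) = -2/(9*pi**2).

-2/(9*pi**2)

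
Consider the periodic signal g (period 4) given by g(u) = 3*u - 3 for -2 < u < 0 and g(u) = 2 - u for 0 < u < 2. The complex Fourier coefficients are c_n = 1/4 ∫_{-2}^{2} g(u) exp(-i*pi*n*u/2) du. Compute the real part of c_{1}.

8/pi**2

Since g is real-valued, Re(c_{1}) = 1/4 ∫_{-2}^{2} g(u) cos(pi*u/2) du = a_{1}/2.
Split the integral at the breakpoints.
Integrating by parts (boundary term plus one more integral), an antiderivative of (3*u - 3) cos(pi*u/2) is 6*u*sin(pi*u/2)/pi - 6*sin(pi*u/2)/pi + 12*cos(pi*u/2)/pi**2; evaluating from -2 to 0: ∫_{-2}^{0} (3*u - 3) cos(pi*u/2) du = (12/pi**2) - (-12/pi**2) = 24/pi**2.
Integrating by parts (boundary term plus one more integral), an antiderivative of (2 - u) cos(pi*u/2) is -2*u*sin(pi*u/2)/pi + 4*sin(pi*u/2)/pi - 4*cos(pi*u/2)/pi**2; evaluating from 0 to 2: ∫_{0}^{2} (2 - u) cos(pi*u/2) du = (4/pi**2) - (-4/pi**2) = 8/pi**2.
So ∫_{-2}^{2} g(u) cos(pi*u/2) du = 32/pi**2.
Hence Re(c_{1}) = (1/4)·(32/pi**2) = 8/pi**2.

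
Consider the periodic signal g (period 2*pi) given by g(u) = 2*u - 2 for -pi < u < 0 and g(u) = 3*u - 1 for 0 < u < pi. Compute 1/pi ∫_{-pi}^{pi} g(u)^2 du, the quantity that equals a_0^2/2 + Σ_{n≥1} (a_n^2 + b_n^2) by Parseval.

1/pi ∫_{-pi}^{pi} g(u)^2 du = 1/pi · (pi*(3*pi + 15 + 13*pi**2)/3) = pi + 5 + 13*pi**2/3.

pi + 5 + 13*pi**2/3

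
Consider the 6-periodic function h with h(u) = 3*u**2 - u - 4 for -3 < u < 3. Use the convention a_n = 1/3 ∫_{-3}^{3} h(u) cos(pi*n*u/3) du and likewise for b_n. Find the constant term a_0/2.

5

a_0 = 1/3 ∫_{-3}^{3} h(u) du = 1/3 · (30) = 10.
So the constant term a_0/2 = 5.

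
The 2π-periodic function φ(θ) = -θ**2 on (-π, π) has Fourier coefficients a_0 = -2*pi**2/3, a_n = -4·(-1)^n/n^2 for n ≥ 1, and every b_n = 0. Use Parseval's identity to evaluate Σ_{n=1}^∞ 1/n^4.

pi**4/90

Parseval: a_0^2/2 + Σ a_n^2 = (1/π) ∫_{-π}^{π} φ(θ)^2 dθ = 2*pi**4/5.
Subtract a_0^2/2 = 2*pi**4/9: Σ a_n^2 = 8*pi**4/45.
Since a_n^2 = 16/n^4, Σ 1/n^4 = pi**4/90.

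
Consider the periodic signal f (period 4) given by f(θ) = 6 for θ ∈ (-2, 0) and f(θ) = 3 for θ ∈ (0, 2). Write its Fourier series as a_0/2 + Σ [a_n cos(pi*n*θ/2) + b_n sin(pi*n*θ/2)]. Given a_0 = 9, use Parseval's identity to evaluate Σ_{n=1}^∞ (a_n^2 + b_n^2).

9/2

Parseval: a_0^2/2 + Σ_{n≥1} (a_n^2+b_n^2) = 1/2 ∫_{-2}^{2} f(θ)^2 dθ = 45.
Subtract a_0^2/2 = 81/2: Σ (a_n^2+b_n^2) = 9/2.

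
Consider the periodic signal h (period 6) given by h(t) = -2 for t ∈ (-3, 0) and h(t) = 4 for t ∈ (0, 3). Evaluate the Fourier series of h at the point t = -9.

1

t = -9 differs from t = -3 by -1 full period(s), and the series is 6-periodic.
At t = -3 the one-sided limits are h(-3^-) = 4 and h(-3^+) = -2.
By Dirichlet's theorem the series converges to their average, [(4) + (-2)]/2 = 1.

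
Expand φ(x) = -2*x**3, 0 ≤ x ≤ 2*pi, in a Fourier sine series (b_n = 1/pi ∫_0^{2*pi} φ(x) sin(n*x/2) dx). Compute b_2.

-24 + 16*pi**2

b_2 = 1/pi ∫_0^{2*pi} (-2*x**3) sin(x) dx.
Integrating by parts three times (tabular method), an antiderivative of (-2*x**3) sin(x) is 2*x**3*cos(x) - 6*x**2*sin(x) - 12*x*cos(x) + 12*sin(x); evaluating from 0 to 2*pi: ∫_{0}^{2*pi} (-2*x**3) sin(x) dx = (-24*pi + 16*pi**3) - (0) = -24*pi + 16*pi**3.
Hence b_2 = (1/pi)·(-24*pi + 16*pi**3) = -24 + 16*pi**2.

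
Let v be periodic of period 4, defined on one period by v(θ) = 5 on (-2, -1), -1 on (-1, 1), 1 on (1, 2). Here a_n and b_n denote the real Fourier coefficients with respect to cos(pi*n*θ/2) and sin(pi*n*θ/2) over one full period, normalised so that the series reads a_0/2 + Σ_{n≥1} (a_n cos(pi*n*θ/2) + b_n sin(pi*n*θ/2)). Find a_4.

0

a_4 = 1/2 ∫_{-2}^{2} v(θ) cos(2*pi*θ) dθ.
Split the integral at the breakpoints.
Directly, an antiderivative of (5) cos(2*pi*θ) is 5*sin(2*pi*θ)/(2*pi); evaluating from -2 to -1: ∫_{-2}^{-1} (5) cos(2*pi*θ) dθ = (0) - (0) = 0.
Directly, an antiderivative of (-1) cos(2*pi*θ) is -sin(2*pi*θ)/(2*pi); evaluating from -1 to 1: ∫_{-1}^{1} (-1) cos(2*pi*θ) dθ = (0) - (0) = 0.
Directly, an antiderivative of (1) cos(2*pi*θ) is sin(2*pi*θ)/(2*pi); evaluating from 1 to 2: ∫_{1}^{2} (1) cos(2*pi*θ) dθ = (0) - (0) = 0.
Summing the pieces and multiplying by (1/2) gives a_4 = 0.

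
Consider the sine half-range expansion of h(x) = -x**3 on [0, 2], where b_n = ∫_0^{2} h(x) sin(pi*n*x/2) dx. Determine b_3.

16*(2 - 3*pi**2)/(9*pi**3)

b_3 = ∫_0^{2} (-x**3) sin(3*pi*x/2) dx.
Integrating by parts three times (tabular method), an antiderivative of (-x**3) sin(3*pi*x/2) is 2*x**3*cos(3*pi*x/2)/(3*pi) - 4*x**2*sin(3*pi*x/2)/(3*pi**2) - 16*x*cos(3*pi*x/2)/(9*pi**3) + 32*sin(3*pi*x/2)/(27*pi**4); evaluating from 0 to 2: ∫_{0}^{2} (-x**3) sin(3*pi*x/2) dx = (16*(2 - 3*pi**2)/(9*pi**3)) - (0) = 16*(2 - 3*pi**2)/(9*pi**3).
Hence b_3 = 16*(2 - 3*pi**2)/(9*pi**3).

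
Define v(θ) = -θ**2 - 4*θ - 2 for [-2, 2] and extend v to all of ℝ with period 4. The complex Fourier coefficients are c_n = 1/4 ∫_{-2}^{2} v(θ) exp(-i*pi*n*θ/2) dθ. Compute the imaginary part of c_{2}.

Since v is real-valued, Im(c_{2}) = -1/4 ∫_{-2}^{2} v(θ) sin(pi*θ) dθ = -b_{2}/2.
Integrating by parts twice (tabular method), an antiderivative of (-θ**2 - 4*θ - 2) sin(pi*θ) is θ**2*cos(pi*θ)/pi - 2*θ*sin(pi*θ)/pi**2 + 4*θ*cos(pi*θ)/pi - 4*sin(pi*θ)/pi**2 - 2*cos(pi*θ)/pi**3 + 2*cos(pi*θ)/pi; evaluating from -2 to 2: ∫_{-2}^{2} (-θ**2 - 4*θ - 2) sin(pi*θ) dθ = (-2/pi**3 + 14/pi) - (-2/pi - 2/pi**3) = 16/pi.
Hence Im(c_{2}) = (-1/4)·(16/pi) = -4/pi.

-4/pi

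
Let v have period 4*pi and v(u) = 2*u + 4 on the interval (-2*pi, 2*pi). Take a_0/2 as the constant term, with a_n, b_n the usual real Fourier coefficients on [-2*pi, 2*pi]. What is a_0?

a_0 = (1/(2*pi)) ∫_{-2*pi}^{2*pi} v(u) du = (1/(2*pi)) · (16*pi) = 8.

8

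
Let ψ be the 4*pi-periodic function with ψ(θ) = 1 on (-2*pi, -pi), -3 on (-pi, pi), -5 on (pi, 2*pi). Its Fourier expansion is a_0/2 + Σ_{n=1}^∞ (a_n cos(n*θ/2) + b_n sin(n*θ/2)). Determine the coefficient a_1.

-2/pi

a_1 = (1/(2*pi)) ∫_{-2*pi}^{2*pi} ψ(θ) cos(θ/2) dθ.
Split the integral at the breakpoints.
Directly, an antiderivative of (1) cos(θ/2) is 2*sin(θ/2); evaluating from -2*pi to -pi: ∫_{-2*pi}^{-pi} (1) cos(θ/2) dθ = (-2) - (0) = -2.
Directly, an antiderivative of (-3) cos(θ/2) is -6*sin(θ/2); evaluating from -pi to pi: ∫_{-pi}^{pi} (-3) cos(θ/2) dθ = (-6) - (6) = -12.
Directly, an antiderivative of (-5) cos(θ/2) is -10*sin(θ/2); evaluating from pi to 2*pi: ∫_{pi}^{2*pi} (-5) cos(θ/2) dθ = (0) - (-10) = 10.
Summing the pieces and multiplying by (1/(2*pi)) gives a_1 = -2/pi.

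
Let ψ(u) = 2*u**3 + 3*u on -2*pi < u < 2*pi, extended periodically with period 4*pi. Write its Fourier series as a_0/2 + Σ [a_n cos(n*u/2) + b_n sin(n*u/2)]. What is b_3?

b_3 = (1/(2*pi)) ∫_{-2*pi}^{2*pi} ψ(u) sin(3*u/2) du.
ψ is odd and sin(3*u/2) is odd, so the integrand is even and b_3 = 1/pi ∫_0^{2*pi} ψ(u) sin(3*u/2) du.
Integrating by parts three times (tabular method), an antiderivative of (2*u**3 + 3*u) sin(3*u/2) is -4*u**3*cos(3*u/2)/3 + 8*u**2*sin(3*u/2)/3 + 14*u*cos(3*u/2)/9 - 28*sin(3*u/2)/27; evaluating from 0 to 2*pi: ∫_{0}^{2*pi} (2*u**3 + 3*u) sin(3*u/2) du = (4*pi*(-7 + 24*pi**2)/9) - (0) = 4*pi*(-7 + 24*pi**2)/9.
Hence b_3 = (1/pi)·(4*pi*(-7 + 24*pi**2)/9) = -28/9 + 32*pi**2/3.

-28/9 + 32*pi**2/3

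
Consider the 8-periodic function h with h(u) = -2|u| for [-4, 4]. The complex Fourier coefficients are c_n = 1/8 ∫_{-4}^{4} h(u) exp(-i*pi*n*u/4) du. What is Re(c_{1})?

16/pi**2

Since h is real-valued, Re(c_{1}) = 1/8 ∫_{-4}^{4} h(u) cos(pi*u/4) du = a_{1}/2.
h is even and cos(pi*u/4) is even, so the integrand is even: ∫_{-4}^{4} h(u) cos(pi*u/4) du = 2∫_0^{4} h(u) cos(pi*u/4) du.
Integrating by parts (boundary term plus one more integral), an antiderivative of (-2*u) cos(pi*u/4) is -8*u*sin(pi*u/4)/pi - 32*cos(pi*u/4)/pi**2; evaluating from 0 to 4: ∫_{0}^{4} (-2*u) cos(pi*u/4) du = (32/pi**2) - (-32/pi**2) = 64/pi**2.
So ∫_{-4}^{4} h(u) cos(pi*u/4) du = 128/pi**2.
Hence Re(c_{1}) = (1/8)·(128/pi**2) = 16/pi**2.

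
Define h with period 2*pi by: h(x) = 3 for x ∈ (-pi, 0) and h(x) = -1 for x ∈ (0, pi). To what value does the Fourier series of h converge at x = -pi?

1

At x = -pi the one-sided limits are h(-pi^-) = -1 and h(-pi^+) = 3.
By Dirichlet's theorem the series converges to their average, [(-1) + (3)]/2 = 1.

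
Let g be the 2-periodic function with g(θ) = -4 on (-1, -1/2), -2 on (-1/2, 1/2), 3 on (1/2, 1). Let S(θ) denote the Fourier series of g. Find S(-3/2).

1/2

θ = -3/2 differs from θ = 1/2 by -1 full period(s), and the series is 2-periodic.
At θ = 1/2 the one-sided limits are g(1/2^-) = -2 and g(1/2^+) = 3.
By Dirichlet's theorem the series converges to their average, [(-2) + (3)]/2 = 1/2.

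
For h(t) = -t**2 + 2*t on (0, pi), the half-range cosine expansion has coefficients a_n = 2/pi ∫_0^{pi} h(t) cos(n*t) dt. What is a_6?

a_6 = 2/pi ∫_0^{pi} (-t**2 + 2*t) cos(6*t) dt.
Integrating by parts twice (tabular method), an antiderivative of (-t**2 + 2*t) cos(6*t) is -t**2*sin(6*t)/6 + t*sin(6*t)/3 - t*cos(6*t)/18 + sin(6*t)/108 + cos(6*t)/18; evaluating from 0 to pi: ∫_{0}^{pi} (-t**2 + 2*t) cos(6*t) dt = (1/18 - pi/18) - (1/18) = -pi/18.
Hence a_6 = (2/pi)·(-pi/18) = -1/9.

-1/9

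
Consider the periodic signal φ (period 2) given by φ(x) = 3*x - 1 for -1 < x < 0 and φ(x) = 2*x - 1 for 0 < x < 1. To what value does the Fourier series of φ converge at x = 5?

-3/2

x = 5 differs from x = 1 by 2 full period(s), and the series is 2-periodic.
At x = 1 the one-sided limits are φ(1^-) = 1 and φ(1^+) = -4.
By Dirichlet's theorem the series converges to their average, [(1) + (-4)]/2 = -3/2.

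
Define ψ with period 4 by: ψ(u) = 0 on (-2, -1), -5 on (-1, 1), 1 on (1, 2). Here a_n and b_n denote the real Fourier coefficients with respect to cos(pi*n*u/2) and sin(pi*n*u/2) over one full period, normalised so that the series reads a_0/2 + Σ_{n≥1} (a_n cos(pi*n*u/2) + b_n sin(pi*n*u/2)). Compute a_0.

-9/2

a_0 = 1/2 ∫_{-2}^{2} ψ(u) du = 1/2 · (-9) = -9/2.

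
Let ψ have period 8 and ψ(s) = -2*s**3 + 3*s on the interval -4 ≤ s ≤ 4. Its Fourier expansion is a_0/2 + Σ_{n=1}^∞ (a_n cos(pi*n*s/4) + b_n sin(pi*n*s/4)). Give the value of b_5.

8*(192 - 725*pi**2)/(125*pi**3)

b_5 = 1/4 ∫_{-4}^{4} ψ(s) sin(5*pi*s/4) ds.
ψ is odd and sin(5*pi*s/4) is odd, so the integrand is even and b_5 = 1/2 ∫_0^{4} ψ(s) sin(5*pi*s/4) ds.
Integrating by parts three times (tabular method), an antiderivative of (-2*s**3 + 3*s) sin(5*pi*s/4) is 8*s**3*cos(5*pi*s/4)/(5*pi) - 96*s**2*sin(5*pi*s/4)/(25*pi**2) - 12*s*cos(5*pi*s/4)/(5*pi) - 768*s*cos(5*pi*s/4)/(125*pi**3) + 3072*sin(5*pi*s/4)/(625*pi**4) + 48*sin(5*pi*s/4)/(25*pi**2); evaluating from 0 to 4: ∫_{0}^{4} (-2*s**3 + 3*s) sin(5*pi*s/4) ds = (16*(192 - 725*pi**2)/(125*pi**3)) - (0) = 16*(192 - 725*pi**2)/(125*pi**3).
Hence b_5 = (1/2)·(16*(192 - 725*pi**2)/(125*pi**3)) = 8*(192 - 725*pi**2)/(125*pi**3).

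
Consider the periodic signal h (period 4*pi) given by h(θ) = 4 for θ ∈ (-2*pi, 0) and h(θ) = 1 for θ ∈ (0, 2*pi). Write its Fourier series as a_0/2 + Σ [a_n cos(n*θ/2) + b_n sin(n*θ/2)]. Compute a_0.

a_0 = (1/(2*pi)) ∫_{-2*pi}^{2*pi} h(θ) dθ = (1/(2*pi)) · (10*pi) = 5.

5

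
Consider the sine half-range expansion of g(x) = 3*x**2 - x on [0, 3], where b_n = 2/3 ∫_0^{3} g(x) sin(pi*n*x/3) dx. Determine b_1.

b_1 = 2/3 ∫_0^{3} (3*x**2 - x) sin(pi*x/3) dx.
Integrating by parts twice (tabular method), an antiderivative of (3*x**2 - x) sin(pi*x/3) is -9*x**2*cos(pi*x/3)/pi + 54*x*sin(pi*x/3)/pi**2 + 3*x*cos(pi*x/3)/pi - 9*sin(pi*x/3)/pi**2 + 162*cos(pi*x/3)/pi**3; evaluating from 0 to 3: ∫_{0}^{3} (3*x**2 - x) sin(pi*x/3) dx = (-162/pi**3 + 72/pi) - (162/pi**3) = -324/pi**3 + 72/pi.
Hence b_1 = (2/3)·(-324/pi**3 + 72/pi) = -216/pi**3 + 48/pi.

-216/pi**3 + 48/pi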